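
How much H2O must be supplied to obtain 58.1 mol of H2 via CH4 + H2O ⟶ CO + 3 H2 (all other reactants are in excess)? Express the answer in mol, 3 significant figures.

19.4 mol

n(H2) = 58.10 mol
n(H2O) = (1/3) × 58.10 = 19.37 mol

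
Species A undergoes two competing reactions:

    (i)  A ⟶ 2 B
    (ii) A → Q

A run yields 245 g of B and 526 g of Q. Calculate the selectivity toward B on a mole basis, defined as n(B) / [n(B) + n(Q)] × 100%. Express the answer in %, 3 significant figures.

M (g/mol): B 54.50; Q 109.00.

48.2 %

n(B) = 245 / 54.50 = 4.495 mol
n(Q) = 526 / 109.00 = 4.826 mol
selectivity = 4.495/(4.495+4.826) × 100 = 48.22 %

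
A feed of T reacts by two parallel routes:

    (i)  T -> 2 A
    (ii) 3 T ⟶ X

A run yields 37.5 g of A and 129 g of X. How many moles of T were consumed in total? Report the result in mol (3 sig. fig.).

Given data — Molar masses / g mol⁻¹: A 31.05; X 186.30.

2.68 mol

n(A) = 37.5 / 31.05 = 1.208 mol
n(X) = 129 / 186.30 = 0.6924 mol
n(T) via (i) = (1/2)×1.208 = 0.6040 mol
n(T) via (ii) = (3/1)×0.6924 = 2.077 mol
total n(T) = 0.6040 + 2.077 = 2.681 mol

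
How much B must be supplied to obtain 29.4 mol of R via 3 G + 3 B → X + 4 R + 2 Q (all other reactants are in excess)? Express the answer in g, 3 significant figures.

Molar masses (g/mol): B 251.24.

n(R) = 29.40 mol
n(B) = (3/4) × 29.40 = 22.05 mol
mass = 22.05 × 251.24 = 5540 g

5540 g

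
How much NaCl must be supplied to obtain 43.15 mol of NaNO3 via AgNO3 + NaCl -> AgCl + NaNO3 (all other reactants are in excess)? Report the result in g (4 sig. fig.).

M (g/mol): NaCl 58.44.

2522 g

n(NaNO3) = 43.15 mol
n(NaCl) = (1/1) × 43.15 = 43.15 mol
mass = 43.15 × 58.44 = 2522 g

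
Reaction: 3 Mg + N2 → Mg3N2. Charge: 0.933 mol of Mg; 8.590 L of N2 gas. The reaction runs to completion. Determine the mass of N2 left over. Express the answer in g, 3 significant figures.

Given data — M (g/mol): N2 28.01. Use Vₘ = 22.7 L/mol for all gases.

n(Mg) = 0.9330 mol
n(N2) = 8.590 / 22.7 = 0.3784 mol
n/ν → Mg: 0.3110, N2: 0.3784; Mg is limiting.
N2 consumed = (1/3) × 0.9330 = 0.3110 mol
N2 remaining = 0.3784 − 0.3110 = 0.06740 mol
mass = 0.06740 × 28.01 = 1.888 g

1.89 g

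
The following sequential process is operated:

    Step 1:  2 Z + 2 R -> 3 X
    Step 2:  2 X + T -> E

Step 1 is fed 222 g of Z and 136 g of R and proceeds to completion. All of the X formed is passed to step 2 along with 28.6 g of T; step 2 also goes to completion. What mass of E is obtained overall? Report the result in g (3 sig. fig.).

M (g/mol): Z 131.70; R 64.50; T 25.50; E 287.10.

Step 1:
n(Z) = 222.0 / 131.70 = 1.686 mol
n(R) = 136.0 / 64.50 = 2.109 mol
n/ν for Z = 1.686/2 = 0.8430
n/ν for R = 2.109/2 = 1.055
Smallest n/ν is Z → limiting reagent.
n(X) produced = (3/2) × 1.686 = 2.529 mol
Step 2:
n(X) available = 2.529 mol
n(T) = 28.60 / 25.50 = 1.122 mol
n/ν for X = 2.529/2 = 1.265
n/ν for T = 1.122/1 = 1.122
Smallest n/ν is T → limiting reagent.
n(E) = (1/1) × 1.122 = 1.122 mol
mass = 1.122 × 287.10 = 322.1 g

322 g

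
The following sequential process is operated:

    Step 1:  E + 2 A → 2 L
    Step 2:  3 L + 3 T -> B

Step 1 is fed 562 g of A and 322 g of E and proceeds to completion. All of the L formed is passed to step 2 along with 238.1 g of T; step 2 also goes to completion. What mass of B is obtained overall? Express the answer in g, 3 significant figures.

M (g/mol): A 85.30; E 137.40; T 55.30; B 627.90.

901 g

Step 1:
n(A) = 562.0 / 85.30 = 6.589 mol
n(E) = 322.0 / 137.40 = 2.344 mol
n/ν → A: 3.295, E: 2.344; E is limiting.
n(L) produced = (2/1) × 2.344 = 4.688 mol
Step 2:
n(L) available = 4.688 mol
n(T) = 238.1 / 55.30 = 4.306 mol
n/ν → L: 1.563, T: 1.435; T is limiting.
n(B) = (1/3) × 4.306 = 1.435 mol
mass = 1.435 × 627.90 = 901.0 g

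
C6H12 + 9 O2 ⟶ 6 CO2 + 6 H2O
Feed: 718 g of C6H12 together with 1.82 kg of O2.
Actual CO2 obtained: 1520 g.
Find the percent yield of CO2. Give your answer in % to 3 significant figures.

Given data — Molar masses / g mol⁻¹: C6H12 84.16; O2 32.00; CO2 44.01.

n(C6H12) = 718.0 / 84.16 = 8.531 mol
n(O2) = 1.820×1000 / 32.00 = 56.88 mol
n/ν → C6H12: 8.531, O2: 6.320; O2 is limiting.
theoretical n(CO2) = (6/9) × 56.88 = 37.92 mol → 1669 g
% yield = 1520 / 1669 × 100 = 91.07 %

91.1 %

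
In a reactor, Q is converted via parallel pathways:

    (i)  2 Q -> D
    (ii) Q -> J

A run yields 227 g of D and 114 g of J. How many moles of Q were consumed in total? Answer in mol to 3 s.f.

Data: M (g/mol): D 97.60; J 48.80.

6.99 mol

n(D) = 227 / 97.60 = 2.326 mol
n(J) = 114 / 48.80 = 2.336 mol
n(Q) via (i) = (2/1)×2.326 = 4.652 mol
n(Q) via (ii) = (1/1)×2.336 = 2.336 mol
total n(Q) = 4.652 + 2.336 = 6.988 mol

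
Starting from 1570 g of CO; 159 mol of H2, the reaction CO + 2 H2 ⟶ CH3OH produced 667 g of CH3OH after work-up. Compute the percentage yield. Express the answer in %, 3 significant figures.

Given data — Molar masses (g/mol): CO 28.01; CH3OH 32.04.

n(CO) = 1570 / 28.01 = 56.05 mol
n(H2) = 159.0 mol
n/ν → CO: 56.05, H2: 79.50; CO is limiting.
theoretical n(CH3OH) = (1/1) × 56.05 = 56.05 mol → 1796 g
% yield = 667 / 1796 × 100 = 37.14 %

37.1 %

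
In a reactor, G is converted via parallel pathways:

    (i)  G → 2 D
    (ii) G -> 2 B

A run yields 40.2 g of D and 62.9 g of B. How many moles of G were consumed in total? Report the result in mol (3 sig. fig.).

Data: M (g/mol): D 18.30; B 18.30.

2.82 mol

n(D) = 40.2 / 18.30 = 2.197 mol
n(B) = 62.9 / 18.30 = 3.437 mol
n(G) via (i) = (1/2)×2.197 = 1.099 mol
n(G) via (ii) = (1/2)×3.437 = 1.719 mol
total n(G) = 1.099 + 1.719 = 2.818 mol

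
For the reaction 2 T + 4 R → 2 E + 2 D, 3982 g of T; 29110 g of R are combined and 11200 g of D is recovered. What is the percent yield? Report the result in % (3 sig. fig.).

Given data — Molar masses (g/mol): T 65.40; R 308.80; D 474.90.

n(T) = 3982 / 65.40 = 60.89 mol
n(R) = 29110 / 308.80 = 94.27 mol
n/ν → T: 30.45, R: 23.57; R is limiting.
theoretical n(D) = (2/4) × 94.27 = 47.14 mol → 22390 g
% yield = 11200 / 22390 × 100 = 50.02 %

50.0 %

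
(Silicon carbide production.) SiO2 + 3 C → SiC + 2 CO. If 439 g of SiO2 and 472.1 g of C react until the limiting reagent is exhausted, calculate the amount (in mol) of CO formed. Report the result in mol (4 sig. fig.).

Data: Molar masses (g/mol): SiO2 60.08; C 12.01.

14.61 mol

n(SiO2) = 439.0 / 60.08 = 7.307 mol
n(C) = 472.1 / 12.01 = 39.31 mol
n/ν for SiO2 = 7.307/1 = 7.307
n/ν for C = 39.31/3 = 13.10
Smallest n/ν is SiO2 → limiting reagent.
n(CO) = (2/1) × 7.307 = 14.61 mol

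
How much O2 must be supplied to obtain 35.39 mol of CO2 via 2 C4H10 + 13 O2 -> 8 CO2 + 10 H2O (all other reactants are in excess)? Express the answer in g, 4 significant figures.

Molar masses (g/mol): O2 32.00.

n(CO2) = 35.39 mol
n(O2) = (13/8) × 35.39 = 57.51 mol
mass = 57.51 × 32.00 = 1840 g

1840 g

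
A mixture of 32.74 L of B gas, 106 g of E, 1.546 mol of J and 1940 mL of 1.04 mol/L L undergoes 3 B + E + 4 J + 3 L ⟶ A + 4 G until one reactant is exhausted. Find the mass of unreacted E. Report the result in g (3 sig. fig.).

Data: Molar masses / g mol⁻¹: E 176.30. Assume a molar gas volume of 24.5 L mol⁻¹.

37.9 g

n(B) = 32.74 / 24.5 = 1.336 mol
n(E) = 106.0 / 176.30 = 0.6012 mol
n(J) = 1.546 mol
n(L) = 1.04 × 1940/1000 = 2.018 mol
n/ν for B = 1.336/3 = 0.4453
n/ν for E = 0.6012/1 = 0.6012
n/ν for J = 1.546/4 = 0.3865
n/ν for L = 2.018/3 = 0.6727
Smallest n/ν is J → limiting reagent.
E consumed = (1/4) × 1.546 = 0.3865 mol
E remaining = 0.6012 − 0.3865 = 0.2147 mol
mass = 0.2147 × 176.30 = 37.85 g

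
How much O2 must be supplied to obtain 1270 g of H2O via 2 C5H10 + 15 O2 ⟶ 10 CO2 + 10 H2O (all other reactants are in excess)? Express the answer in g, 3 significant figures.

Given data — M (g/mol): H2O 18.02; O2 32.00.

n(H2O) = 1270 / 18.02 = 70.48 mol
n(O2) = (15/10) × 70.48 = 105.7 mol
mass = 105.7 × 32.00 = 3382 g

3380 g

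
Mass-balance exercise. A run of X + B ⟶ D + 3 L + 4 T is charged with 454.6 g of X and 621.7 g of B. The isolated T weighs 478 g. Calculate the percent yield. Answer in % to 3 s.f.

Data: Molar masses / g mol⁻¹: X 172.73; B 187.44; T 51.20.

n(X) = 454.6 / 172.73 = 2.632 mol
n(B) = 621.7 / 187.44 = 3.317 mol
n/ν for X = 2.632/1 = 2.632
n/ν for B = 3.317/1 = 3.317
Smallest n/ν is X → limiting reagent.
theoretical n(T) = (4/1) × 2.632 = 10.53 mol → 539.1 g
% yield = 478 / 539.1 × 100 = 88.67 %

88.7 %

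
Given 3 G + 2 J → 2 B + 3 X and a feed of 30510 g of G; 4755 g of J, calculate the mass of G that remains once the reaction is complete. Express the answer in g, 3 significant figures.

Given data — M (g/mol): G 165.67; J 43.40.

3280 g

n(G) = 30510 / 165.67 = 184.2 mol
n(J) = 4755 / 43.40 = 109.6 mol
n/ν for G = 184.2/3 = 61.40
n/ν for J = 109.6/2 = 54.80
Smallest n/ν is J → limiting reagent.
G consumed = (3/2) × 109.6 = 164.4 mol
G remaining = 184.2 − 164.4 = 19.80 mol
mass = 19.80 × 165.67 = 3280 g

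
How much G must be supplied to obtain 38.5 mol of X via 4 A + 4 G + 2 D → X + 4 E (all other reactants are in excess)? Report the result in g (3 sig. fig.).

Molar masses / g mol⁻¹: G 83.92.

12900 g

n(X) = 38.50 mol
n(G) = (4/1) × 38.50 = 154.0 mol
mass = 154.0 × 83.92 = 12920 g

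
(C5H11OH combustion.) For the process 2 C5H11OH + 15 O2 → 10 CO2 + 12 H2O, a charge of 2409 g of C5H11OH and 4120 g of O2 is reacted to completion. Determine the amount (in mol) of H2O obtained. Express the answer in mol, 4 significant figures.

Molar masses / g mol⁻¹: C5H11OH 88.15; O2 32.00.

103.0 mol

n(C5H11OH) = 2409 / 88.15 = 27.33 mol
n(O2) = 4120 / 32.00 = 128.8 mol
n/ν for C5H11OH = 27.33/2 = 13.67
n/ν for O2 = 128.8/15 = 8.587
Smallest n/ν is O2 → limiting reagent.
n(H2O) = (12/15) × 128.8 = 103.0 mol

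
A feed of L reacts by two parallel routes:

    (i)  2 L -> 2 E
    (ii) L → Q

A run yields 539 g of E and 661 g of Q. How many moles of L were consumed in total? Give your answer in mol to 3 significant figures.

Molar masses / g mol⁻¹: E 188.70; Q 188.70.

n(E) = 539 / 188.70 = 2.856 mol
n(Q) = 661 / 188.70 = 3.503 mol
n(L) via (i) = (2/2)×2.856 = 2.856 mol
n(L) via (ii) = (1/1)×3.503 = 3.503 mol
total n(L) = 2.856 + 3.503 = 6.359 mol

6.36 mol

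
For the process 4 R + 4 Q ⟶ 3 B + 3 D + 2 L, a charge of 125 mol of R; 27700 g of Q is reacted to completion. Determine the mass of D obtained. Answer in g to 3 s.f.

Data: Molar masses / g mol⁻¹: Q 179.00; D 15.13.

1420 g

n(R) = 125.0 mol
n(Q) = 27700 / 179.00 = 154.7 mol
n/ν for R = 125.0/4 = 31.25
n/ν for Q = 154.7/4 = 38.68
Smallest n/ν is R → limiting reagent.
n(D) = (3/4) × 125.0 = 93.75 mol
mass = 93.75 × 15.13 = 1418 g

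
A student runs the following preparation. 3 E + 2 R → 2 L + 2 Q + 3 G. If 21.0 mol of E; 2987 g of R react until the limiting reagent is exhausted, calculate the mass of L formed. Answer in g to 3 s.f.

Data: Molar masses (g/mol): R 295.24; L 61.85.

n(E) = 21.00 mol
n(R) = 2987 / 295.24 = 10.12 mol
n/ν → E: 7.000, R: 5.060; R is limiting.
n(L) = (2/2) × 10.12 = 10.12 mol
mass = 10.12 × 61.85 = 625.9 g

626 g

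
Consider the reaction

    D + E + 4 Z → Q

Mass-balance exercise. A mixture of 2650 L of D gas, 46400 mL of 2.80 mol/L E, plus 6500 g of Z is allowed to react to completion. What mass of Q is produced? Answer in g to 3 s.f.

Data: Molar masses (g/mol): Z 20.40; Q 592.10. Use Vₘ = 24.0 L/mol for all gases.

n(D) = 2650 / 24.0 = 110.4 mol
n(E) = 2.80 × 46400/1000 = 129.9 mol
n(Z) = 6500 / 20.40 = 318.6 mol
n/ν → D: 110.4, E: 129.9, Z: 79.65; Z is limiting.
n(Q) = (1/4) × 318.6 = 79.65 mol
mass = 79.65 × 592.10 = 47160 g

47200 g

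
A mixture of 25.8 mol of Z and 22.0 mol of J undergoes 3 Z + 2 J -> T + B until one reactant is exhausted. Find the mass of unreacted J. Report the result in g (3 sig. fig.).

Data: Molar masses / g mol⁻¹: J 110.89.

532 g

n(Z) = 25.80 mol
n(J) = 22.00 mol
n/ν → Z: 8.600, J: 11.00; Z is limiting.
J consumed = (2/3) × 25.80 = 17.20 mol
J remaining = 22.00 − 17.20 = 4.800 mol
mass = 4.800 × 110.89 = 532.3 g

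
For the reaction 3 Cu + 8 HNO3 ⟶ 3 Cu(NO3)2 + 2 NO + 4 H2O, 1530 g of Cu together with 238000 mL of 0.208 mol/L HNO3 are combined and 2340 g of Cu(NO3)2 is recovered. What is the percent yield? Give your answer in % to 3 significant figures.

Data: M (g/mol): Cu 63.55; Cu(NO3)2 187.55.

n(Cu) = 1530 / 63.55 = 24.08 mol
n(HNO3) = 0.208 × 238000/1000 = 49.50 mol
n/ν for Cu = 24.08/3 = 8.027
n/ν for HNO3 = 49.50/8 = 6.188
Smallest n/ν is HNO3 → limiting reagent.
theoretical n(Cu(NO3)2) = (3/8) × 49.50 = 18.56 mol → 3481 g
% yield = 2340 / 3481 × 100 = 67.22 %

67.2 %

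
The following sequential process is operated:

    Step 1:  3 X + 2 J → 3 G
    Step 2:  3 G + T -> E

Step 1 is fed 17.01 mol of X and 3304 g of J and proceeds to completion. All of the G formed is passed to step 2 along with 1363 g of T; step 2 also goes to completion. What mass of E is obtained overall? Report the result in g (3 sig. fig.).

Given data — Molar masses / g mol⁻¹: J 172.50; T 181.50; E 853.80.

4840 g

Step 1:
n(X) = 17.01 mol
n(J) = 3304 / 172.50 = 19.15 mol
n/ν for X = 17.01/3 = 5.670
n/ν for J = 19.15/2 = 9.575
Smallest n/ν is X → limiting reagent.
n(G) produced = (3/3) × 17.01 = 17.01 mol
Step 2:
n(G) available = 17.01 mol
n(T) = 1363 / 181.50 = 7.510 mol
n/ν for G = 17.01/3 = 5.670
n/ν for T = 7.510/1 = 7.510
Smallest n/ν is G → limiting reagent.
n(E) = (1/3) × 17.01 = 5.670 mol
mass = 5.670 × 853.80 = 4841 g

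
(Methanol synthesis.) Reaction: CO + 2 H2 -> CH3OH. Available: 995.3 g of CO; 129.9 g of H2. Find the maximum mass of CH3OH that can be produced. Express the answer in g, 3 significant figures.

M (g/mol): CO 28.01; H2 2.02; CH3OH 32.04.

n(CO) = 995.3 / 28.01 = 35.53 mol
n(H2) = 129.9 / 2.02 = 64.31 mol
n/ν for CO = 35.53/1 = 35.53
n/ν for H2 = 64.31/2 = 32.16
Smallest n/ν is H2 → limiting reagent.
n(CH3OH) = (1/2) × 64.31 = 32.16 mol
mass = 32.16 × 32.04 = 1030 g

1030 g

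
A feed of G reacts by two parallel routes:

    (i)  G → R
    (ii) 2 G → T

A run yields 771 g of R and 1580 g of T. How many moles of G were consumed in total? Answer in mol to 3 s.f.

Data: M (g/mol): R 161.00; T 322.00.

14.6 mol

n(R) = 771 / 161.00 = 4.789 mol
n(T) = 1580 / 322.00 = 4.907 mol
n(G) via (i) = (1/1)×4.789 = 4.789 mol
n(G) via (ii) = (2/1)×4.907 = 9.814 mol
total n(G) = 4.789 + 9.814 = 14.60 mol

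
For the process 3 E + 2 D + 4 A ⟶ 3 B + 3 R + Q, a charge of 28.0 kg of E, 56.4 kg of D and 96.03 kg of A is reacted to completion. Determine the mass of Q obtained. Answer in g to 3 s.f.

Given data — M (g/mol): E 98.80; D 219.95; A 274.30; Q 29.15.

n(E) = 28.00×1000 / 98.80 = 283.4 mol
n(D) = 56.40×1000 / 219.95 = 256.4 mol
n(A) = 96.03×1000 / 274.30 = 350.1 mol
n/ν for E = 283.4/3 = 94.47
n/ν for D = 256.4/2 = 128.2
n/ν for A = 350.1/4 = 87.53
Smallest n/ν is A → limiting reagent.
n(Q) = (1/4) × 350.1 = 87.53 mol
mass = 87.53 × 29.15 = 2551 g

2550 g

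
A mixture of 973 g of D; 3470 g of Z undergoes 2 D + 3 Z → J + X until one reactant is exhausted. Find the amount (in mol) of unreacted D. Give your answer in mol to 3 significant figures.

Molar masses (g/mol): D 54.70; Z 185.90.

5.34 mol

n(D) = 973.0 / 54.70 = 17.79 mol
n(Z) = 3470 / 185.90 = 18.67 mol
n/ν → D: 8.895, Z: 6.223; Z is limiting.
D consumed = (2/3) × 18.67 = 12.45 mol
D remaining = 17.79 − 12.45 = 5.340 mol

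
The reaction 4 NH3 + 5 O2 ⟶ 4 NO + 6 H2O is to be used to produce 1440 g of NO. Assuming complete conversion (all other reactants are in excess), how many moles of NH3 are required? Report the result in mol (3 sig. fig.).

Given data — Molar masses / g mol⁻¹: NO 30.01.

48.0 mol

n(NO) = 1440 / 30.01 = 47.98 mol
n(NH3) = (4/4) × 47.98 = 47.98 mol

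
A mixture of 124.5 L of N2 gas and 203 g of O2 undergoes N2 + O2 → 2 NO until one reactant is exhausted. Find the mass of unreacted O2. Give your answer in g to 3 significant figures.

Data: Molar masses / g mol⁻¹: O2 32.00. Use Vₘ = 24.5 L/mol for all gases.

40.4 g

n(N2) = 124.5 / 24.5 = 5.082 mol
n(O2) = 203.0 / 32.00 = 6.344 mol
n/ν for N2 = 5.082/1 = 5.082
n/ν for O2 = 6.344/1 = 6.344
Smallest n/ν is N2 → limiting reagent.
O2 consumed = (1/1) × 5.082 = 5.082 mol
O2 remaining = 6.344 − 5.082 = 1.262 mol
mass = 1.262 × 32.00 = 40.38 g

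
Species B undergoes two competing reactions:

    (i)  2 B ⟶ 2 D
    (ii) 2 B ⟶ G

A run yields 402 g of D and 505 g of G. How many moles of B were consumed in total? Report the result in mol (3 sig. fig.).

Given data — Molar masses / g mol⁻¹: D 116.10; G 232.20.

n(D) = 402 / 116.10 = 3.463 mol
n(G) = 505 / 232.20 = 2.175 mol
n(B) via (i) = (2/2)×3.463 = 3.463 mol
n(B) via (ii) = (2/1)×2.175 = 4.350 mol
total n(B) = 3.463 + 4.350 = 7.813 mol

7.81 mol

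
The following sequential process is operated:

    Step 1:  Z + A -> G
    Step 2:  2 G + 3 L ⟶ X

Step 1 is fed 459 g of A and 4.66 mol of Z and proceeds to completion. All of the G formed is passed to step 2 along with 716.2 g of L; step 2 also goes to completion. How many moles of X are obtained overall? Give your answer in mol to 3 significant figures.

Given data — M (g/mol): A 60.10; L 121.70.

Step 1:
n(A) = 459.0 / 60.10 = 7.637 mol
n(Z) = 4.660 mol
n/ν for A = 7.637/1 = 7.637
n/ν for Z = 4.660/1 = 4.660
Smallest n/ν is Z → limiting reagent.
n(G) produced = (1/1) × 4.660 = 4.660 mol
Step 2:
n(G) available = 4.660 mol
n(L) = 716.2 / 121.70 = 5.885 mol
n/ν for G = 4.660/2 = 2.330
n/ν for L = 5.885/3 = 1.962
Smallest n/ν is L → limiting reagent.
n(X) = (1/3) × 5.885 = 1.962 mol

1.96 mol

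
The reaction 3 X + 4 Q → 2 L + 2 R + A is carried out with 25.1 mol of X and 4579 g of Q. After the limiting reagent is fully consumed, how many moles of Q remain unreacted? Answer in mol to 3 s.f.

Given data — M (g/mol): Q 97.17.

13.7 mol

n(X) = 25.10 mol
n(Q) = 4579 / 97.17 = 47.12 mol
n/ν → X: 8.367, Q: 11.78; X is limiting.
Q consumed = (4/3) × 25.10 = 33.47 mol
Q remaining = 47.12 − 33.47 = 13.65 mol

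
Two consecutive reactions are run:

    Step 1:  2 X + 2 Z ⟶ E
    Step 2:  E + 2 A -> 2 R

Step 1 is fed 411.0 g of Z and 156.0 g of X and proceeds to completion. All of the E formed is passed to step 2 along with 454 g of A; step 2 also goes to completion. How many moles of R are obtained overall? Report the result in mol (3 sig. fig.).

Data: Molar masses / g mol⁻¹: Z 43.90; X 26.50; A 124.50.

Step 1:
n(Z) = 411.0 / 43.90 = 9.362 mol
n(X) = 156.0 / 26.50 = 5.887 mol
n/ν → Z: 4.681, X: 2.944; X is limiting.
n(E) produced = (1/2) × 5.887 = 2.944 mol
Step 2:
n(E) available = 2.944 mol
n(A) = 454.0 / 124.50 = 3.647 mol
n/ν → E: 2.944, A: 1.824; A is limiting.
n(R) = (2/2) × 3.647 = 3.647 mol

3.65 mol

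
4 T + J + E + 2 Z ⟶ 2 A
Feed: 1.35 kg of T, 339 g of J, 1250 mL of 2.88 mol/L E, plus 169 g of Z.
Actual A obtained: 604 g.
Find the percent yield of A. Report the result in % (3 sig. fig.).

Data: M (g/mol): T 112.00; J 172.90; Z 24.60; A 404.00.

38.1 %

n(T) = 1.350×1000 / 112.00 = 12.05 mol
n(J) = 339.0 / 172.90 = 1.961 mol
n(E) = 2.88 × 1250/1000 = 3.600 mol
n(Z) = 169.0 / 24.60 = 6.870 mol
n/ν for T = 12.05/4 = 3.013
n/ν for J = 1.961/1 = 1.961
n/ν for E = 3.600/1 = 3.600
n/ν for Z = 6.870/2 = 3.435
Smallest n/ν is J → limiting reagent.
theoretical n(A) = (2/1) × 1.961 = 3.922 mol → 1584 g
% yield = 604 / 1584 × 100 = 38.13 %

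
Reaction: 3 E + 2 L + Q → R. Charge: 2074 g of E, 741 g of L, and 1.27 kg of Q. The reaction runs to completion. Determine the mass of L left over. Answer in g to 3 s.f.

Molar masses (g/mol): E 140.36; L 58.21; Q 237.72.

n(E) = 2074 / 140.36 = 14.78 mol
n(L) = 741.0 / 58.21 = 12.73 mol
n(Q) = 1.270×1000 / 237.72 = 5.342 mol
n/ν → E: 4.927, L: 6.365, Q: 5.342; E is limiting.
L consumed = (2/3) × 14.78 = 9.853 mol
L remaining = 12.73 − 9.853 = 2.877 mol
mass = 2.877 × 58.21 = 167.5 g

168 g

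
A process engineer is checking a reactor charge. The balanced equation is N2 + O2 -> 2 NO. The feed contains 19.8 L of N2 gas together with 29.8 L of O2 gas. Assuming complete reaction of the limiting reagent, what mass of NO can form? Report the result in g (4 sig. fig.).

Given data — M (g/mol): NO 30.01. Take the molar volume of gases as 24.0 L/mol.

n(N2) = 19.80 / 24.0 = 0.8250 mol
n(O2) = 29.80 / 24.0 = 1.242 mol
n/ν for N2 = 0.8250/1 = 0.8250
n/ν for O2 = 1.242/1 = 1.242
Smallest n/ν is N2 → limiting reagent.
n(NO) = (2/1) × 0.8250 = 1.650 mol
mass = 1.650 × 30.01 = 49.52 g

49.52 g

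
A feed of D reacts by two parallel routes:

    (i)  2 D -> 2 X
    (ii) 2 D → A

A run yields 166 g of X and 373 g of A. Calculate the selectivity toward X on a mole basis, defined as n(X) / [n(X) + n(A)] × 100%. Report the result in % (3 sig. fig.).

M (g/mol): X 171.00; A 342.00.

47.1 %

n(X) = 166 / 171.00 = 0.9708 mol
n(A) = 373 / 342.00 = 1.091 mol
selectivity = 0.9708/(0.9708+1.091) × 100 = 47.09 %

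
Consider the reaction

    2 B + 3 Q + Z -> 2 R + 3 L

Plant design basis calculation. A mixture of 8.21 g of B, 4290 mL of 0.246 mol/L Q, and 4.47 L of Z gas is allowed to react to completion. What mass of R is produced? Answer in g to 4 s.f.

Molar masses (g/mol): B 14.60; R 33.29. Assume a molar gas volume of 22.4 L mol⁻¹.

n(B) = 8.210 / 14.60 = 0.5623 mol
n(Q) = 0.246 × 4290/1000 = 1.055 mol
n(Z) = 4.470 / 22.4 = 0.1996 mol
n/ν for B = 0.5623/2 = 0.2812
n/ν for Q = 1.055/3 = 0.3517
n/ν for Z = 0.1996/1 = 0.1996
Smallest n/ν is Z → limiting reagent.
n(R) = (2/1) × 0.1996 = 0.3992 mol
mass = 0.3992 × 33.29 = 13.29 g

13.29 g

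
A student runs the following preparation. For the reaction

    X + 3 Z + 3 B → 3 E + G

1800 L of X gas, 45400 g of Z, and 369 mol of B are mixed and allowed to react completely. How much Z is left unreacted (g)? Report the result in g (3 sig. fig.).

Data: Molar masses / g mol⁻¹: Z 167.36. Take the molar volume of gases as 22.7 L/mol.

n(X) = 1800 / 22.7 = 79.30 mol
n(Z) = 45400 / 167.36 = 271.3 mol
n(B) = 369.0 mol
n/ν → X: 79.30, Z: 90.43, B: 123.0; X is limiting.
Z consumed = (3/1) × 79.30 = 237.9 mol
Z remaining = 271.3 − 237.9 = 33.40 mol
mass = 33.40 × 167.36 = 5590 g

5590 g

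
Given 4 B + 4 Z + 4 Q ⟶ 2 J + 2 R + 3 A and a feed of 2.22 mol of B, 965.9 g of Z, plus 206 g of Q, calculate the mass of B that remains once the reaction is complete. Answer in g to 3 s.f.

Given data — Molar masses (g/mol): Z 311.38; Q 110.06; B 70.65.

24.6 g

n(B) = 2.220 mol
n(Z) = 965.9 / 311.38 = 3.102 mol
n(Q) = 206.0 / 110.06 = 1.872 mol
n/ν → B: 0.5550, Z: 0.7755, Q: 0.4680; Q is limiting.
B consumed = (4/4) × 1.872 = 1.872 mol
B remaining = 2.220 − 1.872 = 0.3480 mol
mass = 0.3480 × 70.65 = 24.59 g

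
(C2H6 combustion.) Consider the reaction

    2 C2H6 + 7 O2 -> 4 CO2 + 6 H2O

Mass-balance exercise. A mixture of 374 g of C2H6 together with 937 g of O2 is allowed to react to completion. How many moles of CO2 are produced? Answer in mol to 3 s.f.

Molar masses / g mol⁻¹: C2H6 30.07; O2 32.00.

n(C2H6) = 374.0 / 30.07 = 12.44 mol
n(O2) = 937.0 / 32.00 = 29.28 mol
n/ν for C2H6 = 12.44/2 = 6.220
n/ν for O2 = 29.28/7 = 4.183
Smallest n/ν is O2 → limiting reagent.
n(CO2) = (4/7) × 29.28 = 16.73 mol

16.7 mol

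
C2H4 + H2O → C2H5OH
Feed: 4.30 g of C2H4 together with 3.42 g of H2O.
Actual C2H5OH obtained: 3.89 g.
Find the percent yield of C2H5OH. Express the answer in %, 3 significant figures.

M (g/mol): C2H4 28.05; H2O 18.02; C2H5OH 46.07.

55.1 %

n(C2H4) = 4.300 / 28.05 = 0.1533 mol
n(H2O) = 3.420 / 18.02 = 0.1898 mol
n/ν for C2H4 = 0.1533/1 = 0.1533
n/ν for H2O = 0.1898/1 = 0.1898
Smallest n/ν is C2H4 → limiting reagent.
theoretical n(C2H5OH) = (1/1) × 0.1533 = 0.1533 mol → 7.063 g
% yield = 3.89 / 7.063 × 100 = 55.08 %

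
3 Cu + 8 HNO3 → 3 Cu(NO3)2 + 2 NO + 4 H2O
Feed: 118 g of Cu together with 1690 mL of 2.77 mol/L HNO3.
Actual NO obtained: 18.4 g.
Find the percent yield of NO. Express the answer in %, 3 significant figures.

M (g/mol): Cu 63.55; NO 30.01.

52.4 %

n(Cu) = 118.0 / 63.55 = 1.857 mol
n(HNO3) = 2.77 × 1690/1000 = 4.681 mol
n/ν → Cu: 0.6190, HNO3: 0.5851; HNO3 is limiting.
theoretical n(NO) = (2/8) × 4.681 = 1.170 mol → 35.11 g
% yield = 18.4 / 35.11 × 100 = 52.41 %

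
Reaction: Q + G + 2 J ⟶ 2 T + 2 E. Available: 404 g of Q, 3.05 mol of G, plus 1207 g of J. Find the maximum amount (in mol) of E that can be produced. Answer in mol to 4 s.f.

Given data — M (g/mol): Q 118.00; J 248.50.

4.857 mol

n(Q) = 404.0 / 118.00 = 3.424 mol
n(G) = 3.050 mol
n(J) = 1207 / 248.50 = 4.857 mol
n/ν → Q: 3.424, G: 3.050, J: 2.429; J is limiting.
n(E) = (2/2) × 4.857 = 4.857 mol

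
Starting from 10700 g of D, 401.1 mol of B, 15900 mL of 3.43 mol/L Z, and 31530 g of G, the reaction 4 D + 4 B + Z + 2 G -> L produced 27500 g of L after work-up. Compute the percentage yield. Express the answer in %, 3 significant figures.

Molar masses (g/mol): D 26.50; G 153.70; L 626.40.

n(D) = 10700 / 26.50 = 403.8 mol
n(B) = 401.1 mol
n(Z) = 3.43 × 15900/1000 = 54.54 mol
n(G) = 31530 / 153.70 = 205.1 mol
n/ν for D = 403.8/4 = 101.0
n/ν for B = 401.1/4 = 100.3
n/ν for Z = 54.54/1 = 54.54
n/ν for G = 205.1/2 = 102.6
Smallest n/ν is Z → limiting reagent.
theoretical n(L) = (1/1) × 54.54 = 54.54 mol → 34160 g
% yield = 27500 / 34160 × 100 = 80.50 %

80.5 %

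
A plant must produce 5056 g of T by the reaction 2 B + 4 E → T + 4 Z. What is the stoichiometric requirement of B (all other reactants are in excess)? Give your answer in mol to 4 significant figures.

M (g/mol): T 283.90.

35.62 mol

n(T) = 5056 / 283.90 = 17.81 mol
n(B) = (2/1) × 17.81 = 35.62 mol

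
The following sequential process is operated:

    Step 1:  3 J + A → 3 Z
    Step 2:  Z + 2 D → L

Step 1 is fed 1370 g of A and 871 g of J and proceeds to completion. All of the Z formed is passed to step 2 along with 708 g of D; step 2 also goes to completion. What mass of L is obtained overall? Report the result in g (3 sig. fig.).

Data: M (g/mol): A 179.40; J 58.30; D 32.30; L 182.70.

Step 1:
n(A) = 1370 / 179.40 = 7.637 mol
n(J) = 871.0 / 58.30 = 14.94 mol
n/ν for A = 7.637/1 = 7.637
n/ν for J = 14.94/3 = 4.980
Smallest n/ν is J → limiting reagent.
n(Z) produced = (3/3) × 14.94 = 14.94 mol
Step 2:
n(Z) available = 14.94 mol
n(D) = 708.0 / 32.30 = 21.92 mol
n/ν for Z = 14.94/1 = 14.94
n/ν for D = 21.92/2 = 10.96
Smallest n/ν is D → limiting reagent.
n(L) = (1/2) × 21.92 = 10.96 mol
mass = 10.96 × 182.70 = 2002 g

2000 g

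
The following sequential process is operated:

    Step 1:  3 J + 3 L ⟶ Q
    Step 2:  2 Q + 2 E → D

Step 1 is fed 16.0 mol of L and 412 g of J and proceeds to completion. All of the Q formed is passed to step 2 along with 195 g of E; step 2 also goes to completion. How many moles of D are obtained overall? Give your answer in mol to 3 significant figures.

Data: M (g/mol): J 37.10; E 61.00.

Step 1:
n(L) = 16.00 mol
n(J) = 412.0 / 37.10 = 11.11 mol
n/ν → L: 5.333, J: 3.703; J is limiting.
n(Q) produced = (1/3) × 11.11 = 3.703 mol
Step 2:
n(Q) available = 3.703 mol
n(E) = 195.0 / 61.00 = 3.197 mol
n/ν → Q: 1.852, E: 1.599; E is limiting.
n(D) = (1/2) × 3.197 = 1.599 mol

1.60 mol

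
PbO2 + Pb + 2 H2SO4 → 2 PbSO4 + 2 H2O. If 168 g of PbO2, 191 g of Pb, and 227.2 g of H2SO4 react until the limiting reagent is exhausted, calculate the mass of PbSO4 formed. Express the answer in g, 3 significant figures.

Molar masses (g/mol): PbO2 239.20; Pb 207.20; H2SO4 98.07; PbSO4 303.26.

n(PbO2) = 168.0 / 239.20 = 0.7023 mol
n(Pb) = 191.0 / 207.20 = 0.9218 mol
n(H2SO4) = 227.2 / 98.07 = 2.317 mol
n/ν for PbO2 = 0.7023/1 = 0.7023
n/ν for Pb = 0.9218/1 = 0.9218
n/ν for H2SO4 = 2.317/2 = 1.159
Smallest n/ν is PbO2 → limiting reagent.
n(PbSO4) = (2/1) × 0.7023 = 1.405 mol
mass = 1.405 × 303.26 = 426.1 g

426 g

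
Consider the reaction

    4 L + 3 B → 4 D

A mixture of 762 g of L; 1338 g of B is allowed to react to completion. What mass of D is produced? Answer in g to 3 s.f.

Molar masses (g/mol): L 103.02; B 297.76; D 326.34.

n(L) = 762.0 / 103.02 = 7.397 mol
n(B) = 1338 / 297.76 = 4.494 mol
n/ν for L = 7.397/4 = 1.849
n/ν for B = 4.494/3 = 1.498
Smallest n/ν is B → limiting reagent.
n(D) = (4/3) × 4.494 = 5.992 mol
mass = 5.992 × 326.34 = 1955 g

1960 g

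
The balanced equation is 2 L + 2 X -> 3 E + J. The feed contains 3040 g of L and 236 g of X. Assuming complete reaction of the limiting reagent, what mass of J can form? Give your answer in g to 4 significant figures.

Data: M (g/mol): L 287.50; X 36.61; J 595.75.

n(L) = 3040 / 287.50 = 10.57 mol
n(X) = 236.0 / 36.61 = 6.446 mol
n/ν for L = 10.57/2 = 5.285
n/ν for X = 6.446/2 = 3.223
Smallest n/ν is X → limiting reagent.
n(J) = (1/2) × 6.446 = 3.223 mol
mass = 3.223 × 595.75 = 1920 g

1920 g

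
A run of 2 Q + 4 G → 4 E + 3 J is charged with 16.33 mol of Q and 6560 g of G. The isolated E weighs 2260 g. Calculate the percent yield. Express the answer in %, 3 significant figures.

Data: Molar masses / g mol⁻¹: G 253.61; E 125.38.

69.7 %

n(Q) = 16.33 mol
n(G) = 6560 / 253.61 = 25.87 mol
n/ν → Q: 8.165, G: 6.468; G is limiting.
theoretical n(E) = (4/4) × 25.87 = 25.87 mol → 3244 g
% yield = 2260 / 3244 × 100 = 69.67 %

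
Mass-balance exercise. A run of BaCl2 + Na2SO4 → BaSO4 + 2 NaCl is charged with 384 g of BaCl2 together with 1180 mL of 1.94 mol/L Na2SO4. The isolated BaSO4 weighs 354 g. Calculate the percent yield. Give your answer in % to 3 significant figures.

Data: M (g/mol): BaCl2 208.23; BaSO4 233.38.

n(BaCl2) = 384.0 / 208.23 = 1.844 mol
n(Na2SO4) = 1.94 × 1180/1000 = 2.289 mol
n/ν for BaCl2 = 1.844/1 = 1.844
n/ν for Na2SO4 = 2.289/1 = 2.289
Smallest n/ν is BaCl2 → limiting reagent.
theoretical n(BaSO4) = (1/1) × 1.844 = 1.844 mol → 430.4 g
% yield = 354 / 430.4 × 100 = 82.25 %

82.3 %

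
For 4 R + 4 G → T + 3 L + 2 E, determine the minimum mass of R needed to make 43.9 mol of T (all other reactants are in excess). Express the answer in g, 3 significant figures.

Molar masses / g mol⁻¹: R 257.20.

45200 g

n(T) = 43.90 mol
n(R) = (4/1) × 43.90 = 175.6 mol
mass = 175.6 × 257.20 = 45160 g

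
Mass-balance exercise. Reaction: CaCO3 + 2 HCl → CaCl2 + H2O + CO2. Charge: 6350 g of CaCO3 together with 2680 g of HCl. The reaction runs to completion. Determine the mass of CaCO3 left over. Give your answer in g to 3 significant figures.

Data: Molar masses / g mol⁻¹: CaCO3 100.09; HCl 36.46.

2670 g

n(CaCO3) = 6350 / 100.09 = 63.44 mol
n(HCl) = 2680 / 36.46 = 73.51 mol
n/ν → CaCO3: 63.44, HCl: 36.76; HCl is limiting.
CaCO3 consumed = (1/2) × 73.51 = 36.76 mol
CaCO3 remaining = 63.44 − 36.76 = 26.68 mol
mass = 26.68 × 100.09 = 2670 g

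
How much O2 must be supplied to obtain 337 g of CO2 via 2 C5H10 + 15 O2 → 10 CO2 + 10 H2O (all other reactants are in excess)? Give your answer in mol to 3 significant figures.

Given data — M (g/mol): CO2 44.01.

11.5 mol

n(CO2) = 337 / 44.01 = 7.657 mol
n(O2) = (15/10) × 7.657 = 11.49 mol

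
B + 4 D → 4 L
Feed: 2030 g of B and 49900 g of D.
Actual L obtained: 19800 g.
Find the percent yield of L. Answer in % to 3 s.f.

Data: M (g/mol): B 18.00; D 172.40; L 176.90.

38.7 %

n(B) = 2030 / 18.00 = 112.8 mol
n(D) = 49900 / 172.40 = 289.4 mol
n/ν → B: 112.8, D: 72.35; D is limiting.
theoretical n(L) = (4/4) × 289.4 = 289.4 mol → 51190 g
% yield = 19800 / 51190 × 100 = 38.68 %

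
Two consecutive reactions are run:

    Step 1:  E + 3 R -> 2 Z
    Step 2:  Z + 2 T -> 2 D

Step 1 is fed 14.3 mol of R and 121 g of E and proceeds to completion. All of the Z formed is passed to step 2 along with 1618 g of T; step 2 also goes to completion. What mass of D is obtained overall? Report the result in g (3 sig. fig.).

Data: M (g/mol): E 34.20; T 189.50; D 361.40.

Step 1:
n(R) = 14.30 mol
n(E) = 121.0 / 34.20 = 3.538 mol
n/ν → R: 4.767, E: 3.538; E is limiting.
n(Z) produced = (2/1) × 3.538 = 7.076 mol
Step 2:
n(Z) available = 7.076 mol
n(T) = 1618 / 189.50 = 8.538 mol
n/ν → Z: 7.076, T: 4.269; T is limiting.
n(D) = (2/2) × 8.538 = 8.538 mol
mass = 8.538 × 361.40 = 3086 g

3090 g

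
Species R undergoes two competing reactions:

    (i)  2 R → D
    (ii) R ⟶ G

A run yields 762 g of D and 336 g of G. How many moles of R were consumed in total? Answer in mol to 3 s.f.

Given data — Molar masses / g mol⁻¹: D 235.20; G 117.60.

9.34 mol

n(D) = 762 / 235.20 = 3.240 mol
n(G) = 336 / 117.60 = 2.857 mol
n(R) via (i) = (2/1)×3.240 = 6.480 mol
n(R) via (ii) = (1/1)×2.857 = 2.857 mol
total n(R) = 6.480 + 2.857 = 9.337 mol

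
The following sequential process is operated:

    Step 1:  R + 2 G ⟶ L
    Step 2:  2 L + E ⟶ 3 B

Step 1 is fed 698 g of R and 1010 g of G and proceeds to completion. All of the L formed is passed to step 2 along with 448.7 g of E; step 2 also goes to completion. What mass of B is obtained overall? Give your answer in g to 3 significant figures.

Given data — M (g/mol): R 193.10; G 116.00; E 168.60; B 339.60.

1840 g

Step 1:
n(R) = 698.0 / 193.10 = 3.615 mol
n(G) = 1010 / 116.00 = 8.707 mol
n/ν → R: 3.615, G: 4.354; R is limiting.
n(L) produced = (1/1) × 3.615 = 3.615 mol
Step 2:
n(L) available = 3.615 mol
n(E) = 448.7 / 168.60 = 2.661 mol
n/ν → L: 1.808, E: 2.661; L is limiting.
n(B) = (3/2) × 3.615 = 5.423 mol
mass = 5.423 × 339.60 = 1842 g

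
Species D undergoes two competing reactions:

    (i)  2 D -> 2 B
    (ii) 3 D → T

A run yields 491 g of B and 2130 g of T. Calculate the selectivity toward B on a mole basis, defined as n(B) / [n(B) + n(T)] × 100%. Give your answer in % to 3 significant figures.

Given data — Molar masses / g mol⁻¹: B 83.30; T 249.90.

40.9 %

n(B) = 491 / 83.30 = 5.894 mol
n(T) = 2130 / 249.90 = 8.523 mol
selectivity = 5.894/(5.894+8.523) × 100 = 40.88 %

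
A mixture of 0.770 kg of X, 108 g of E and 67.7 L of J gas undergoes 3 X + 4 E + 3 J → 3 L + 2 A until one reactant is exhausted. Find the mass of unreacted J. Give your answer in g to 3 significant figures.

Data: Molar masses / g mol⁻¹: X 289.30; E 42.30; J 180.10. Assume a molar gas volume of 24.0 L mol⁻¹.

163 g

n(X) = 0.7700×1000 / 289.30 = 2.662 mol
n(E) = 108.0 / 42.30 = 2.553 mol
n(J) = 67.70 / 24.0 = 2.821 mol
n/ν for X = 2.662/3 = 0.8873
n/ν for E = 2.553/4 = 0.6383
n/ν for J = 2.821/3 = 0.9403
Smallest n/ν is E → limiting reagent.
J consumed = (3/4) × 2.553 = 1.915 mol
J remaining = 2.821 − 1.915 = 0.9060 mol
mass = 0.9060 × 180.10 = 163.2 g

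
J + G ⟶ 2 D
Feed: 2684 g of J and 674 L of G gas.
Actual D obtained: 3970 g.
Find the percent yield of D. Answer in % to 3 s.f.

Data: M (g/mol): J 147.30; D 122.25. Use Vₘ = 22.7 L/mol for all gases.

89.1 %

n(J) = 2684 / 147.30 = 18.22 mol
n(G) = 674.0 / 22.7 = 29.69 mol
n/ν for J = 18.22/1 = 18.22
n/ν for G = 29.69/1 = 29.69
Smallest n/ν is J → limiting reagent.
theoretical n(D) = (2/1) × 18.22 = 36.44 mol → 4455 g
% yield = 3970 / 4455 × 100 = 89.11 %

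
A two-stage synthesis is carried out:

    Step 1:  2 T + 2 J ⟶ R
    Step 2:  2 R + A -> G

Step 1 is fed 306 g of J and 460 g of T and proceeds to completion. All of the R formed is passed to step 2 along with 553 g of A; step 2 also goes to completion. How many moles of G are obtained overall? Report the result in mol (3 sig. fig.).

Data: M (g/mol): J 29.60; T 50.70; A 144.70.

Step 1:
n(J) = 306.0 / 29.60 = 10.34 mol
n(T) = 460.0 / 50.70 = 9.073 mol
n/ν → J: 5.170, T: 4.537; T is limiting.
n(R) produced = (1/2) × 9.073 = 4.537 mol
Step 2:
n(R) available = 4.537 mol
n(A) = 553.0 / 144.70 = 3.822 mol
n/ν → R: 2.269, A: 3.822; R is limiting.
n(G) = (1/2) × 4.537 = 2.269 mol

2.27 mol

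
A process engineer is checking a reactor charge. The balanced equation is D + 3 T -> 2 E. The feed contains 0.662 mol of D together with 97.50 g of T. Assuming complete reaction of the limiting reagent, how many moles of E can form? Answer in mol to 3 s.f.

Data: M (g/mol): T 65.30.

n(D) = 0.6620 mol
n(T) = 97.50 / 65.30 = 1.493 mol
n/ν for D = 0.6620/1 = 0.6620
n/ν for T = 1.493/3 = 0.4977
Smallest n/ν is T → limiting reagent.
n(E) = (2/3) × 1.493 = 0.9953 mol

0.995 mol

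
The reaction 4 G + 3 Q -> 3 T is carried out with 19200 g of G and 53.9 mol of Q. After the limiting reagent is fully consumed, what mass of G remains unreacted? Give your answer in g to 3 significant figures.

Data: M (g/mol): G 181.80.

n(G) = 19200 / 181.80 = 105.6 mol
n(Q) = 53.90 mol
n/ν → G: 26.40, Q: 17.97; Q is limiting.
G consumed = (4/3) × 53.90 = 71.87 mol
G remaining = 105.6 − 71.87 = 33.73 mol
mass = 33.73 × 181.80 = 6132 g

6130 g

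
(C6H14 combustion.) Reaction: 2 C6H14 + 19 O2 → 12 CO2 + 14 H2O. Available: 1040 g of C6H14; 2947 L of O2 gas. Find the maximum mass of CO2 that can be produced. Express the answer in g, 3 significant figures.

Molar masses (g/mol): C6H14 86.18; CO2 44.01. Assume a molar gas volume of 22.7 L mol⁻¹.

3190 g

n(C6H14) = 1040 / 86.18 = 12.07 mol
n(O2) = 2947 / 22.7 = 129.8 mol
n/ν for C6H14 = 12.07/2 = 6.035
n/ν for O2 = 129.8/19 = 6.832
Smallest n/ν is C6H14 → limiting reagent.
n(CO2) = (12/2) × 12.07 = 72.42 mol
mass = 72.42 × 44.01 = 3187 g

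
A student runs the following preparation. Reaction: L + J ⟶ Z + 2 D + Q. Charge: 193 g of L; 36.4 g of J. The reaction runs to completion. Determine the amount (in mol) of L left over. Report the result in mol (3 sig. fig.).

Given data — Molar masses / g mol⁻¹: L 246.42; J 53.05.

0.0971 mol

n(L) = 193.0 / 246.42 = 0.7832 mol
n(J) = 36.40 / 53.05 = 0.6861 mol
n/ν → L: 0.7832, J: 0.6861; J is limiting.
L consumed = (1/1) × 0.6861 = 0.6861 mol
L remaining = 0.7832 − 0.6861 = 0.09710 mol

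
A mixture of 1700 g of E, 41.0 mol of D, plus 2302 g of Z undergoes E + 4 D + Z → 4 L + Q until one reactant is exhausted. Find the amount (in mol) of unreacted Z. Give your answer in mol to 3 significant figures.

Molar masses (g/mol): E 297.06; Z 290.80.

2.19 mol

n(E) = 1700 / 297.06 = 5.723 mol
n(D) = 41.00 mol
n(Z) = 2302 / 290.80 = 7.916 mol
n/ν for E = 5.723/1 = 5.723
n/ν for D = 41.00/4 = 10.25
n/ν for Z = 7.916/1 = 7.916
Smallest n/ν is E → limiting reagent.
Z consumed = (1/1) × 5.723 = 5.723 mol
Z remaining = 7.916 − 5.723 = 2.193 mol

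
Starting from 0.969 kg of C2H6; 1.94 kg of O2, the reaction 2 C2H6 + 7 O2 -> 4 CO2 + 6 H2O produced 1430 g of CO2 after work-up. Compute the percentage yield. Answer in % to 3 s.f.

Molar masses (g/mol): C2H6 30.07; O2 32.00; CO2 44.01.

93.8 %

n(C2H6) = 0.9690×1000 / 30.07 = 32.22 mol
n(O2) = 1.940×1000 / 32.00 = 60.63 mol
n/ν for C2H6 = 32.22/2 = 16.11
n/ν for O2 = 60.63/7 = 8.661
Smallest n/ν is O2 → limiting reagent.
theoretical n(CO2) = (4/7) × 60.63 = 34.65 mol → 1525 g
% yield = 1430 / 1525 × 100 = 93.77 %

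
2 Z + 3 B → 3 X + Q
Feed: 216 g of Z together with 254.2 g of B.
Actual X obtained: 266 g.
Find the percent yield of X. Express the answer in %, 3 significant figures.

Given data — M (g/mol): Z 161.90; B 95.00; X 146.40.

90.8 %

n(Z) = 216.0 / 161.90 = 1.334 mol
n(B) = 254.2 / 95.00 = 2.676 mol
n/ν for Z = 1.334/2 = 0.6670
n/ν for B = 2.676/3 = 0.8920
Smallest n/ν is Z → limiting reagent.
theoretical n(X) = (3/2) × 1.334 = 2.001 mol → 292.9 g
% yield = 266 / 292.9 × 100 = 90.82 %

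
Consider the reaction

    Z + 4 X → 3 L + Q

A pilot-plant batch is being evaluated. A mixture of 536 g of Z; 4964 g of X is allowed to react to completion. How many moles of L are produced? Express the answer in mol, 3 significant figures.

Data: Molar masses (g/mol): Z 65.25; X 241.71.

15.4 mol

n(Z) = 536.0 / 65.25 = 8.215 mol
n(X) = 4964 / 241.71 = 20.54 mol
n/ν → Z: 8.215, X: 5.135; X is limiting.
n(L) = (3/4) × 20.54 = 15.41 mol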